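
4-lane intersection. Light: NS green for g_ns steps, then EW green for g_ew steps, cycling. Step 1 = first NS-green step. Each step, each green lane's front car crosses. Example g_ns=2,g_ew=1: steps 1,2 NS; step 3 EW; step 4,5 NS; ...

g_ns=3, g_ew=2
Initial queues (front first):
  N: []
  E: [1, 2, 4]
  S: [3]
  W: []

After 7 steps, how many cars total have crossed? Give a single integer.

Answer: 3

Derivation:
Step 1 [NS]: N:empty,E:wait,S:car3-GO,W:wait | queues: N=0 E=3 S=0 W=0
Step 2 [NS]: N:empty,E:wait,S:empty,W:wait | queues: N=0 E=3 S=0 W=0
Step 3 [NS]: N:empty,E:wait,S:empty,W:wait | queues: N=0 E=3 S=0 W=0
Step 4 [EW]: N:wait,E:car1-GO,S:wait,W:empty | queues: N=0 E=2 S=0 W=0
Step 5 [EW]: N:wait,E:car2-GO,S:wait,W:empty | queues: N=0 E=1 S=0 W=0
Step 6 [NS]: N:empty,E:wait,S:empty,W:wait | queues: N=0 E=1 S=0 W=0
Step 7 [NS]: N:empty,E:wait,S:empty,W:wait | queues: N=0 E=1 S=0 W=0
Cars crossed by step 7: 3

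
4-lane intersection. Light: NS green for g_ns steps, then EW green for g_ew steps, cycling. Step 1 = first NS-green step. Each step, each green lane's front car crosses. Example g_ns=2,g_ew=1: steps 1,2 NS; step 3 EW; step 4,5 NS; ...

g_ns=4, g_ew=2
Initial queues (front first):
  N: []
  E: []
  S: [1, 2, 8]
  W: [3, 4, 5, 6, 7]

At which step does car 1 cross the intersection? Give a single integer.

Step 1 [NS]: N:empty,E:wait,S:car1-GO,W:wait | queues: N=0 E=0 S=2 W=5
Step 2 [NS]: N:empty,E:wait,S:car2-GO,W:wait | queues: N=0 E=0 S=1 W=5
Step 3 [NS]: N:empty,E:wait,S:car8-GO,W:wait | queues: N=0 E=0 S=0 W=5
Step 4 [NS]: N:empty,E:wait,S:empty,W:wait | queues: N=0 E=0 S=0 W=5
Step 5 [EW]: N:wait,E:empty,S:wait,W:car3-GO | queues: N=0 E=0 S=0 W=4
Step 6 [EW]: N:wait,E:empty,S:wait,W:car4-GO | queues: N=0 E=0 S=0 W=3
Step 7 [NS]: N:empty,E:wait,S:empty,W:wait | queues: N=0 E=0 S=0 W=3
Step 8 [NS]: N:empty,E:wait,S:empty,W:wait | queues: N=0 E=0 S=0 W=3
Step 9 [NS]: N:empty,E:wait,S:empty,W:wait | queues: N=0 E=0 S=0 W=3
Step 10 [NS]: N:empty,E:wait,S:empty,W:wait | queues: N=0 E=0 S=0 W=3
Step 11 [EW]: N:wait,E:empty,S:wait,W:car5-GO | queues: N=0 E=0 S=0 W=2
Step 12 [EW]: N:wait,E:empty,S:wait,W:car6-GO | queues: N=0 E=0 S=0 W=1
Step 13 [NS]: N:empty,E:wait,S:empty,W:wait | queues: N=0 E=0 S=0 W=1
Step 14 [NS]: N:empty,E:wait,S:empty,W:wait | queues: N=0 E=0 S=0 W=1
Step 15 [NS]: N:empty,E:wait,S:empty,W:wait | queues: N=0 E=0 S=0 W=1
Step 16 [NS]: N:empty,E:wait,S:empty,W:wait | queues: N=0 E=0 S=0 W=1
Step 17 [EW]: N:wait,E:empty,S:wait,W:car7-GO | queues: N=0 E=0 S=0 W=0
Car 1 crosses at step 1

1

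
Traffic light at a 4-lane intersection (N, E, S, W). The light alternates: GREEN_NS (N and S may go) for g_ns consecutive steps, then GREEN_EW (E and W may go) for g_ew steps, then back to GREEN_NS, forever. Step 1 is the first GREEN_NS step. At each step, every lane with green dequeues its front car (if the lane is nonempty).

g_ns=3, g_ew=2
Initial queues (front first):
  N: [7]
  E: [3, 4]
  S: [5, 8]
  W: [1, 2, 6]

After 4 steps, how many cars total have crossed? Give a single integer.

Answer: 5

Derivation:
Step 1 [NS]: N:car7-GO,E:wait,S:car5-GO,W:wait | queues: N=0 E=2 S=1 W=3
Step 2 [NS]: N:empty,E:wait,S:car8-GO,W:wait | queues: N=0 E=2 S=0 W=3
Step 3 [NS]: N:empty,E:wait,S:empty,W:wait | queues: N=0 E=2 S=0 W=3
Step 4 [EW]: N:wait,E:car3-GO,S:wait,W:car1-GO | queues: N=0 E=1 S=0 W=2
Cars crossed by step 4: 5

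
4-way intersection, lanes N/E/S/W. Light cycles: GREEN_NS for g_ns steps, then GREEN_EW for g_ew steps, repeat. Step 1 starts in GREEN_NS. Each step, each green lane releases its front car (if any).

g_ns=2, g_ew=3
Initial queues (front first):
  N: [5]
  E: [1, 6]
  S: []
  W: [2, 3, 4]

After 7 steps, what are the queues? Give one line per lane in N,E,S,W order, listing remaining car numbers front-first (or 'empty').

Step 1 [NS]: N:car5-GO,E:wait,S:empty,W:wait | queues: N=0 E=2 S=0 W=3
Step 2 [NS]: N:empty,E:wait,S:empty,W:wait | queues: N=0 E=2 S=0 W=3
Step 3 [EW]: N:wait,E:car1-GO,S:wait,W:car2-GO | queues: N=0 E=1 S=0 W=2
Step 4 [EW]: N:wait,E:car6-GO,S:wait,W:car3-GO | queues: N=0 E=0 S=0 W=1
Step 5 [EW]: N:wait,E:empty,S:wait,W:car4-GO | queues: N=0 E=0 S=0 W=0

N: empty
E: empty
S: empty
W: empty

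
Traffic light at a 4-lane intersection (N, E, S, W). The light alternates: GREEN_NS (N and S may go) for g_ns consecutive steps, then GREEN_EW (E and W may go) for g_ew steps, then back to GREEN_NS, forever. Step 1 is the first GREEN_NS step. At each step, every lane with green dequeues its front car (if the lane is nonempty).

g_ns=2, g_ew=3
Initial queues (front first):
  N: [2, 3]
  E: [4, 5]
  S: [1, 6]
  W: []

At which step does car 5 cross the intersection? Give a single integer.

Step 1 [NS]: N:car2-GO,E:wait,S:car1-GO,W:wait | queues: N=1 E=2 S=1 W=0
Step 2 [NS]: N:car3-GO,E:wait,S:car6-GO,W:wait | queues: N=0 E=2 S=0 W=0
Step 3 [EW]: N:wait,E:car4-GO,S:wait,W:empty | queues: N=0 E=1 S=0 W=0
Step 4 [EW]: N:wait,E:car5-GO,S:wait,W:empty | queues: N=0 E=0 S=0 W=0
Car 5 crosses at step 4

4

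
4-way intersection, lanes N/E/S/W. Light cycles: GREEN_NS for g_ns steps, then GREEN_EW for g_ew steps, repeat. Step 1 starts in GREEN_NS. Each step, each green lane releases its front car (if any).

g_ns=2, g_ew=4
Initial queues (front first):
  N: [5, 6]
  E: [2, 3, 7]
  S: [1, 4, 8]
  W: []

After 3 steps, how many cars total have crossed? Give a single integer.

Answer: 5

Derivation:
Step 1 [NS]: N:car5-GO,E:wait,S:car1-GO,W:wait | queues: N=1 E=3 S=2 W=0
Step 2 [NS]: N:car6-GO,E:wait,S:car4-GO,W:wait | queues: N=0 E=3 S=1 W=0
Step 3 [EW]: N:wait,E:car2-GO,S:wait,W:empty | queues: N=0 E=2 S=1 W=0
Cars crossed by step 3: 5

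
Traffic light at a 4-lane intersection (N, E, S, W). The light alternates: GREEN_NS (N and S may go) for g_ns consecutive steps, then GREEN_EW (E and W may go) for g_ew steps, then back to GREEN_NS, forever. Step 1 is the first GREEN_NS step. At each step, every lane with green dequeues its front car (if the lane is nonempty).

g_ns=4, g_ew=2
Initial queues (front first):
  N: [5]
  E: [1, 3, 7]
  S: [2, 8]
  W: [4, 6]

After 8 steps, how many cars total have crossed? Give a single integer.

Step 1 [NS]: N:car5-GO,E:wait,S:car2-GO,W:wait | queues: N=0 E=3 S=1 W=2
Step 2 [NS]: N:empty,E:wait,S:car8-GO,W:wait | queues: N=0 E=3 S=0 W=2
Step 3 [NS]: N:empty,E:wait,S:empty,W:wait | queues: N=0 E=3 S=0 W=2
Step 4 [NS]: N:empty,E:wait,S:empty,W:wait | queues: N=0 E=3 S=0 W=2
Step 5 [EW]: N:wait,E:car1-GO,S:wait,W:car4-GO | queues: N=0 E=2 S=0 W=1
Step 6 [EW]: N:wait,E:car3-GO,S:wait,W:car6-GO | queues: N=0 E=1 S=0 W=0
Step 7 [NS]: N:empty,E:wait,S:empty,W:wait | queues: N=0 E=1 S=0 W=0
Step 8 [NS]: N:empty,E:wait,S:empty,W:wait | queues: N=0 E=1 S=0 W=0
Cars crossed by step 8: 7

Answer: 7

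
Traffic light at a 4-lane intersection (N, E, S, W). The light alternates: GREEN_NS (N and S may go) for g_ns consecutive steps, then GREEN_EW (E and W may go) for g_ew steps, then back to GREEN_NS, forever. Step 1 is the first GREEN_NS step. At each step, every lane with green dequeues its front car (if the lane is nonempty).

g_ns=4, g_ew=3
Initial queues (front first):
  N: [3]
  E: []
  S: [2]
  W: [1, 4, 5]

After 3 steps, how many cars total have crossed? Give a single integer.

Answer: 2

Derivation:
Step 1 [NS]: N:car3-GO,E:wait,S:car2-GO,W:wait | queues: N=0 E=0 S=0 W=3
Step 2 [NS]: N:empty,E:wait,S:empty,W:wait | queues: N=0 E=0 S=0 W=3
Step 3 [NS]: N:empty,E:wait,S:empty,W:wait | queues: N=0 E=0 S=0 W=3
Cars crossed by step 3: 2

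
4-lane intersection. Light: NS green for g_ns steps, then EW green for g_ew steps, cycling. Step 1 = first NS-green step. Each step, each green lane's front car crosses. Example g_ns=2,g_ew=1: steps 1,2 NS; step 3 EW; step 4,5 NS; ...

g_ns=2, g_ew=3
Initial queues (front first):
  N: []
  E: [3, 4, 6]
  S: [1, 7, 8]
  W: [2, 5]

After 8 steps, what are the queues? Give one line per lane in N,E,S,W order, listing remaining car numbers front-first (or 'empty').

Step 1 [NS]: N:empty,E:wait,S:car1-GO,W:wait | queues: N=0 E=3 S=2 W=2
Step 2 [NS]: N:empty,E:wait,S:car7-GO,W:wait | queues: N=0 E=3 S=1 W=2
Step 3 [EW]: N:wait,E:car3-GO,S:wait,W:car2-GO | queues: N=0 E=2 S=1 W=1
Step 4 [EW]: N:wait,E:car4-GO,S:wait,W:car5-GO | queues: N=0 E=1 S=1 W=0
Step 5 [EW]: N:wait,E:car6-GO,S:wait,W:empty | queues: N=0 E=0 S=1 W=0
Step 6 [NS]: N:empty,E:wait,S:car8-GO,W:wait | queues: N=0 E=0 S=0 W=0

N: empty
E: empty
S: empty
W: empty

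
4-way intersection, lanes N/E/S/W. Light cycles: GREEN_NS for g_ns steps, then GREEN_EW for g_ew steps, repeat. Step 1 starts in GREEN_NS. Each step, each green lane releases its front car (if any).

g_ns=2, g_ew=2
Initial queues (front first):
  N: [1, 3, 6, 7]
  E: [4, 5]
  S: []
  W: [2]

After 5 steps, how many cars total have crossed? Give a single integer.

Step 1 [NS]: N:car1-GO,E:wait,S:empty,W:wait | queues: N=3 E=2 S=0 W=1
Step 2 [NS]: N:car3-GO,E:wait,S:empty,W:wait | queues: N=2 E=2 S=0 W=1
Step 3 [EW]: N:wait,E:car4-GO,S:wait,W:car2-GO | queues: N=2 E=1 S=0 W=0
Step 4 [EW]: N:wait,E:car5-GO,S:wait,W:empty | queues: N=2 E=0 S=0 W=0
Step 5 [NS]: N:car6-GO,E:wait,S:empty,W:wait | queues: N=1 E=0 S=0 W=0
Cars crossed by step 5: 6

Answer: 6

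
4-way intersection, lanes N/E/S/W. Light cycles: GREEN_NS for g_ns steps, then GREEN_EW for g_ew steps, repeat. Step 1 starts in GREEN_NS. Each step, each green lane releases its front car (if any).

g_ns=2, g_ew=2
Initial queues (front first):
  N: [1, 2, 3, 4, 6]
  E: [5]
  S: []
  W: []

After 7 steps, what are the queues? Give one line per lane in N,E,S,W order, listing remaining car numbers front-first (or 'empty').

Step 1 [NS]: N:car1-GO,E:wait,S:empty,W:wait | queues: N=4 E=1 S=0 W=0
Step 2 [NS]: N:car2-GO,E:wait,S:empty,W:wait | queues: N=3 E=1 S=0 W=0
Step 3 [EW]: N:wait,E:car5-GO,S:wait,W:empty | queues: N=3 E=0 S=0 W=0
Step 4 [EW]: N:wait,E:empty,S:wait,W:empty | queues: N=3 E=0 S=0 W=0
Step 5 [NS]: N:car3-GO,E:wait,S:empty,W:wait | queues: N=2 E=0 S=0 W=0
Step 6 [NS]: N:car4-GO,E:wait,S:empty,W:wait | queues: N=1 E=0 S=0 W=0
Step 7 [EW]: N:wait,E:empty,S:wait,W:empty | queues: N=1 E=0 S=0 W=0

N: 6
E: empty
S: empty
W: empty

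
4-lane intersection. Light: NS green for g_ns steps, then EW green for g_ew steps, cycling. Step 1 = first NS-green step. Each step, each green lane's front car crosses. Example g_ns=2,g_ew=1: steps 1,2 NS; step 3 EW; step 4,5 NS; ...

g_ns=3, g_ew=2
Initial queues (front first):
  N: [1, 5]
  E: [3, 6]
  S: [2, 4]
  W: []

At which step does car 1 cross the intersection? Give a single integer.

Step 1 [NS]: N:car1-GO,E:wait,S:car2-GO,W:wait | queues: N=1 E=2 S=1 W=0
Step 2 [NS]: N:car5-GO,E:wait,S:car4-GO,W:wait | queues: N=0 E=2 S=0 W=0
Step 3 [NS]: N:empty,E:wait,S:empty,W:wait | queues: N=0 E=2 S=0 W=0
Step 4 [EW]: N:wait,E:car3-GO,S:wait,W:empty | queues: N=0 E=1 S=0 W=0
Step 5 [EW]: N:wait,E:car6-GO,S:wait,W:empty | queues: N=0 E=0 S=0 W=0
Car 1 crosses at step 1

1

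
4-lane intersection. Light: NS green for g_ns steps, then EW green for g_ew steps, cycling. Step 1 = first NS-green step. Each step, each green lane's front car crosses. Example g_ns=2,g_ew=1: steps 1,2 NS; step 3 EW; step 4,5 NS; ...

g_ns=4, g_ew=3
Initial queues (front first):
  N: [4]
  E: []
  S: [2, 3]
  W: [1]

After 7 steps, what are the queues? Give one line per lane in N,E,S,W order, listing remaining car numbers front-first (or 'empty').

Step 1 [NS]: N:car4-GO,E:wait,S:car2-GO,W:wait | queues: N=0 E=0 S=1 W=1
Step 2 [NS]: N:empty,E:wait,S:car3-GO,W:wait | queues: N=0 E=0 S=0 W=1
Step 3 [NS]: N:empty,E:wait,S:empty,W:wait | queues: N=0 E=0 S=0 W=1
Step 4 [NS]: N:empty,E:wait,S:empty,W:wait | queues: N=0 E=0 S=0 W=1
Step 5 [EW]: N:wait,E:empty,S:wait,W:car1-GO | queues: N=0 E=0 S=0 W=0

N: empty
E: empty
S: empty
W: empty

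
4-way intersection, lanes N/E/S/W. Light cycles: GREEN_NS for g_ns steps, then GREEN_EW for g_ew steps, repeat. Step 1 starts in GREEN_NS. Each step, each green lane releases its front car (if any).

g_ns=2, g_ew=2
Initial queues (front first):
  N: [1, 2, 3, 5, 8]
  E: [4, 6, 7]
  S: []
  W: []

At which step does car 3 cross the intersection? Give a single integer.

Step 1 [NS]: N:car1-GO,E:wait,S:empty,W:wait | queues: N=4 E=3 S=0 W=0
Step 2 [NS]: N:car2-GO,E:wait,S:empty,W:wait | queues: N=3 E=3 S=0 W=0
Step 3 [EW]: N:wait,E:car4-GO,S:wait,W:empty | queues: N=3 E=2 S=0 W=0
Step 4 [EW]: N:wait,E:car6-GO,S:wait,W:empty | queues: N=3 E=1 S=0 W=0
Step 5 [NS]: N:car3-GO,E:wait,S:empty,W:wait | queues: N=2 E=1 S=0 W=0
Step 6 [NS]: N:car5-GO,E:wait,S:empty,W:wait | queues: N=1 E=1 S=0 W=0
Step 7 [EW]: N:wait,E:car7-GO,S:wait,W:empty | queues: N=1 E=0 S=0 W=0
Step 8 [EW]: N:wait,E:empty,S:wait,W:empty | queues: N=1 E=0 S=0 W=0
Step 9 [NS]: N:car8-GO,E:wait,S:empty,W:wait | queues: N=0 E=0 S=0 W=0
Car 3 crosses at step 5

5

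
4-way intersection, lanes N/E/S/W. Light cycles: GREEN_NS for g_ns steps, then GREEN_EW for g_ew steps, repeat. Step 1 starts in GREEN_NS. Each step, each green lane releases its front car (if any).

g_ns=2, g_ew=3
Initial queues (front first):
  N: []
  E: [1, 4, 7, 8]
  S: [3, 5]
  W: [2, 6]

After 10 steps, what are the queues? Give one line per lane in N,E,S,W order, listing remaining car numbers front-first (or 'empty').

Step 1 [NS]: N:empty,E:wait,S:car3-GO,W:wait | queues: N=0 E=4 S=1 W=2
Step 2 [NS]: N:empty,E:wait,S:car5-GO,W:wait | queues: N=0 E=4 S=0 W=2
Step 3 [EW]: N:wait,E:car1-GO,S:wait,W:car2-GO | queues: N=0 E=3 S=0 W=1
Step 4 [EW]: N:wait,E:car4-GO,S:wait,W:car6-GO | queues: N=0 E=2 S=0 W=0
Step 5 [EW]: N:wait,E:car7-GO,S:wait,W:empty | queues: N=0 E=1 S=0 W=0
Step 6 [NS]: N:empty,E:wait,S:empty,W:wait | queues: N=0 E=1 S=0 W=0
Step 7 [NS]: N:empty,E:wait,S:empty,W:wait | queues: N=0 E=1 S=0 W=0
Step 8 [EW]: N:wait,E:car8-GO,S:wait,W:empty | queues: N=0 E=0 S=0 W=0

N: empty
E: empty
S: empty
W: empty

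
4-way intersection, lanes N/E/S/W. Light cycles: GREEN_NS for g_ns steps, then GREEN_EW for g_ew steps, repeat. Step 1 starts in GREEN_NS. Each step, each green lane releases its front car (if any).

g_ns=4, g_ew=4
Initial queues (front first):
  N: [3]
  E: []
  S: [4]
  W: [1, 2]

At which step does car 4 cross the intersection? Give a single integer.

Step 1 [NS]: N:car3-GO,E:wait,S:car4-GO,W:wait | queues: N=0 E=0 S=0 W=2
Step 2 [NS]: N:empty,E:wait,S:empty,W:wait | queues: N=0 E=0 S=0 W=2
Step 3 [NS]: N:empty,E:wait,S:empty,W:wait | queues: N=0 E=0 S=0 W=2
Step 4 [NS]: N:empty,E:wait,S:empty,W:wait | queues: N=0 E=0 S=0 W=2
Step 5 [EW]: N:wait,E:empty,S:wait,W:car1-GO | queues: N=0 E=0 S=0 W=1
Step 6 [EW]: N:wait,E:empty,S:wait,W:car2-GO | queues: N=0 E=0 S=0 W=0
Car 4 crosses at step 1

1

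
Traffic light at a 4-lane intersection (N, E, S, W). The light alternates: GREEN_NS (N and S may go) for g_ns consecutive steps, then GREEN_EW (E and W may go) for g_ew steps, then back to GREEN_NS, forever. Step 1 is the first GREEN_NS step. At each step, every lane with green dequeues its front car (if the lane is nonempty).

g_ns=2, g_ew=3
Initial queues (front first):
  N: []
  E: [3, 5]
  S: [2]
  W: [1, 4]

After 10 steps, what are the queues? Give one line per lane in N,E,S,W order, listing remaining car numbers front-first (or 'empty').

Step 1 [NS]: N:empty,E:wait,S:car2-GO,W:wait | queues: N=0 E=2 S=0 W=2
Step 2 [NS]: N:empty,E:wait,S:empty,W:wait | queues: N=0 E=2 S=0 W=2
Step 3 [EW]: N:wait,E:car3-GO,S:wait,W:car1-GO | queues: N=0 E=1 S=0 W=1
Step 4 [EW]: N:wait,E:car5-GO,S:wait,W:car4-GO | queues: N=0 E=0 S=0 W=0

N: empty
E: empty
S: empty
W: empty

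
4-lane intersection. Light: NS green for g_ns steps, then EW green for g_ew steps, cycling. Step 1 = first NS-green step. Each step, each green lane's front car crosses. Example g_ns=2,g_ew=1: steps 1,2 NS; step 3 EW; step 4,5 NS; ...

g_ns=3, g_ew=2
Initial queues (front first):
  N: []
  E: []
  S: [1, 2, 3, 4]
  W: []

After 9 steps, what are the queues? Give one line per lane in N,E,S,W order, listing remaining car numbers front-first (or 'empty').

Step 1 [NS]: N:empty,E:wait,S:car1-GO,W:wait | queues: N=0 E=0 S=3 W=0
Step 2 [NS]: N:empty,E:wait,S:car2-GO,W:wait | queues: N=0 E=0 S=2 W=0
Step 3 [NS]: N:empty,E:wait,S:car3-GO,W:wait | queues: N=0 E=0 S=1 W=0
Step 4 [EW]: N:wait,E:empty,S:wait,W:empty | queues: N=0 E=0 S=1 W=0
Step 5 [EW]: N:wait,E:empty,S:wait,W:empty | queues: N=0 E=0 S=1 W=0
Step 6 [NS]: N:empty,E:wait,S:car4-GO,W:wait | queues: N=0 E=0 S=0 W=0

N: empty
E: empty
S: empty
W: empty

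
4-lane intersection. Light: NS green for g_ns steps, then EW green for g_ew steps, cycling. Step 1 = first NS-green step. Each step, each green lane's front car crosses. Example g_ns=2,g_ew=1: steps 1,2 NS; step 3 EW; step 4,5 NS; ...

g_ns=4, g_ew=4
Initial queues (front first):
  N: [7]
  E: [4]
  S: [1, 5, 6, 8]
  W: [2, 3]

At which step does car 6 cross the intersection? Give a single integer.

Step 1 [NS]: N:car7-GO,E:wait,S:car1-GO,W:wait | queues: N=0 E=1 S=3 W=2
Step 2 [NS]: N:empty,E:wait,S:car5-GO,W:wait | queues: N=0 E=1 S=2 W=2
Step 3 [NS]: N:empty,E:wait,S:car6-GO,W:wait | queues: N=0 E=1 S=1 W=2
Step 4 [NS]: N:empty,E:wait,S:car8-GO,W:wait | queues: N=0 E=1 S=0 W=2
Step 5 [EW]: N:wait,E:car4-GO,S:wait,W:car2-GO | queues: N=0 E=0 S=0 W=1
Step 6 [EW]: N:wait,E:empty,S:wait,W:car3-GO | queues: N=0 E=0 S=0 W=0
Car 6 crosses at step 3

3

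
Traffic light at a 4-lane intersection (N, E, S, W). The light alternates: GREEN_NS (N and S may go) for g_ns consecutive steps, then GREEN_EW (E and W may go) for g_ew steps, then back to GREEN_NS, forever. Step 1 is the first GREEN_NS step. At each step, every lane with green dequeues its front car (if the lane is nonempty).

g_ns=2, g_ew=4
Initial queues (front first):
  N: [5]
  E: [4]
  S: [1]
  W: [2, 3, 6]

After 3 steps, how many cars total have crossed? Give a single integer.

Step 1 [NS]: N:car5-GO,E:wait,S:car1-GO,W:wait | queues: N=0 E=1 S=0 W=3
Step 2 [NS]: N:empty,E:wait,S:empty,W:wait | queues: N=0 E=1 S=0 W=3
Step 3 [EW]: N:wait,E:car4-GO,S:wait,W:car2-GO | queues: N=0 E=0 S=0 W=2
Cars crossed by step 3: 4

Answer: 4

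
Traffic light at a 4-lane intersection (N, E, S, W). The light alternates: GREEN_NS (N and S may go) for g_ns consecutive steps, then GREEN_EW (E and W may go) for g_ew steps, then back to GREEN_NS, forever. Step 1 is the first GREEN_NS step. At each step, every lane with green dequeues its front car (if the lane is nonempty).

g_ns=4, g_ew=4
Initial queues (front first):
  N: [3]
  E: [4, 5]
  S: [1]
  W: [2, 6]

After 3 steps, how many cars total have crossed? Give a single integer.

Step 1 [NS]: N:car3-GO,E:wait,S:car1-GO,W:wait | queues: N=0 E=2 S=0 W=2
Step 2 [NS]: N:empty,E:wait,S:empty,W:wait | queues: N=0 E=2 S=0 W=2
Step 3 [NS]: N:empty,E:wait,S:empty,W:wait | queues: N=0 E=2 S=0 W=2
Cars crossed by step 3: 2

Answer: 2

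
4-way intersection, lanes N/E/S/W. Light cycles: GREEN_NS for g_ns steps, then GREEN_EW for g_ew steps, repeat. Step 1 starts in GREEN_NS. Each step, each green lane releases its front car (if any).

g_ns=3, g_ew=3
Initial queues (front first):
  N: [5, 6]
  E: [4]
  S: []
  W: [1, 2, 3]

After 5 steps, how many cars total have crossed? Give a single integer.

Answer: 5

Derivation:
Step 1 [NS]: N:car5-GO,E:wait,S:empty,W:wait | queues: N=1 E=1 S=0 W=3
Step 2 [NS]: N:car6-GO,E:wait,S:empty,W:wait | queues: N=0 E=1 S=0 W=3
Step 3 [NS]: N:empty,E:wait,S:empty,W:wait | queues: N=0 E=1 S=0 W=3
Step 4 [EW]: N:wait,E:car4-GO,S:wait,W:car1-GO | queues: N=0 E=0 S=0 W=2
Step 5 [EW]: N:wait,E:empty,S:wait,W:car2-GO | queues: N=0 E=0 S=0 W=1
Cars crossed by step 5: 5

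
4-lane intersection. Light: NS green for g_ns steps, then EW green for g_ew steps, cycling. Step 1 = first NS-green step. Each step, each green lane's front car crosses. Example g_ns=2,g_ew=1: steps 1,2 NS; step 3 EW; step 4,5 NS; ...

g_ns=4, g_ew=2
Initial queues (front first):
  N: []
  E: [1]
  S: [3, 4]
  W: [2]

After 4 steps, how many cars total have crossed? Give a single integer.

Answer: 2

Derivation:
Step 1 [NS]: N:empty,E:wait,S:car3-GO,W:wait | queues: N=0 E=1 S=1 W=1
Step 2 [NS]: N:empty,E:wait,S:car4-GO,W:wait | queues: N=0 E=1 S=0 W=1
Step 3 [NS]: N:empty,E:wait,S:empty,W:wait | queues: N=0 E=1 S=0 W=1
Step 4 [NS]: N:empty,E:wait,S:empty,W:wait | queues: N=0 E=1 S=0 W=1
Cars crossed by step 4: 2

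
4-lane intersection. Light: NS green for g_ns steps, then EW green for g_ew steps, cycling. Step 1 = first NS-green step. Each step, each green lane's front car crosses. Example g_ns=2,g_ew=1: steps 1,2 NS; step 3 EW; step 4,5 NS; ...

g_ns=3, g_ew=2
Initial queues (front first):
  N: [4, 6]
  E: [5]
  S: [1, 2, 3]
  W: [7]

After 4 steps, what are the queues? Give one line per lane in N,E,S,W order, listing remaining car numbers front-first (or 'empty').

Step 1 [NS]: N:car4-GO,E:wait,S:car1-GO,W:wait | queues: N=1 E=1 S=2 W=1
Step 2 [NS]: N:car6-GO,E:wait,S:car2-GO,W:wait | queues: N=0 E=1 S=1 W=1
Step 3 [NS]: N:empty,E:wait,S:car3-GO,W:wait | queues: N=0 E=1 S=0 W=1
Step 4 [EW]: N:wait,E:car5-GO,S:wait,W:car7-GO | queues: N=0 E=0 S=0 W=0

N: empty
E: empty
S: empty
W: empty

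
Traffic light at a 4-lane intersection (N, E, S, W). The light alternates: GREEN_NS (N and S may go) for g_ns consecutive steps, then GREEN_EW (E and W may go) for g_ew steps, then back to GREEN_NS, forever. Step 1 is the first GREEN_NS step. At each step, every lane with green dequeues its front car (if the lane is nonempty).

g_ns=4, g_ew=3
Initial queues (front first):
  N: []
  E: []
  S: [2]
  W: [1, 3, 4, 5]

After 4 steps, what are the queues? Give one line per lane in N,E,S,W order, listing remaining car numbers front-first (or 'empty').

Step 1 [NS]: N:empty,E:wait,S:car2-GO,W:wait | queues: N=0 E=0 S=0 W=4
Step 2 [NS]: N:empty,E:wait,S:empty,W:wait | queues: N=0 E=0 S=0 W=4
Step 3 [NS]: N:empty,E:wait,S:empty,W:wait | queues: N=0 E=0 S=0 W=4
Step 4 [NS]: N:empty,E:wait,S:empty,W:wait | queues: N=0 E=0 S=0 W=4

N: empty
E: empty
S: empty
W: 1 3 4 5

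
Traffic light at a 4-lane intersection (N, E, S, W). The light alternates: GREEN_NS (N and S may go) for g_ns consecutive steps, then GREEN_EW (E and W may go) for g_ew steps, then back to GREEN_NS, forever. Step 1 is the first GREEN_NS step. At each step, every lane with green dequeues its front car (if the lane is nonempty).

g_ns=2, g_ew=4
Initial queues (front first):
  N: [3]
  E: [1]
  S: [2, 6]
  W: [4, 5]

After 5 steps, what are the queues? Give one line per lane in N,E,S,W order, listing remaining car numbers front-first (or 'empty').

Step 1 [NS]: N:car3-GO,E:wait,S:car2-GO,W:wait | queues: N=0 E=1 S=1 W=2
Step 2 [NS]: N:empty,E:wait,S:car6-GO,W:wait | queues: N=0 E=1 S=0 W=2
Step 3 [EW]: N:wait,E:car1-GO,S:wait,W:car4-GO | queues: N=0 E=0 S=0 W=1
Step 4 [EW]: N:wait,E:empty,S:wait,W:car5-GO | queues: N=0 E=0 S=0 W=0

N: empty
E: empty
S: empty
W: empty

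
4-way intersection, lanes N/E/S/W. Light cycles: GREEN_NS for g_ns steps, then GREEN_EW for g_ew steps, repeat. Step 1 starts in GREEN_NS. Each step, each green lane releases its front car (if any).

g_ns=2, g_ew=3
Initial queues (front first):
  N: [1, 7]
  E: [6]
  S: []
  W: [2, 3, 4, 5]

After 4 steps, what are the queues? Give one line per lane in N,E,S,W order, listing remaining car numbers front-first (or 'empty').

Step 1 [NS]: N:car1-GO,E:wait,S:empty,W:wait | queues: N=1 E=1 S=0 W=4
Step 2 [NS]: N:car7-GO,E:wait,S:empty,W:wait | queues: N=0 E=1 S=0 W=4
Step 3 [EW]: N:wait,E:car6-GO,S:wait,W:car2-GO | queues: N=0 E=0 S=0 W=3
Step 4 [EW]: N:wait,E:empty,S:wait,W:car3-GO | queues: N=0 E=0 S=0 W=2

N: empty
E: empty
S: empty
W: 4 5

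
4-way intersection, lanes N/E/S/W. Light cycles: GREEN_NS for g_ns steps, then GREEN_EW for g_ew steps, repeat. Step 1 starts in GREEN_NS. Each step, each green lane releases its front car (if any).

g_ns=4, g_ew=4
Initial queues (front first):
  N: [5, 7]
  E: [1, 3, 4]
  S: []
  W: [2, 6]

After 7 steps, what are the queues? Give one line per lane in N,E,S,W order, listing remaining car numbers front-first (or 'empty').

Step 1 [NS]: N:car5-GO,E:wait,S:empty,W:wait | queues: N=1 E=3 S=0 W=2
Step 2 [NS]: N:car7-GO,E:wait,S:empty,W:wait | queues: N=0 E=3 S=0 W=2
Step 3 [NS]: N:empty,E:wait,S:empty,W:wait | queues: N=0 E=3 S=0 W=2
Step 4 [NS]: N:empty,E:wait,S:empty,W:wait | queues: N=0 E=3 S=0 W=2
Step 5 [EW]: N:wait,E:car1-GO,S:wait,W:car2-GO | queues: N=0 E=2 S=0 W=1
Step 6 [EW]: N:wait,E:car3-GO,S:wait,W:car6-GO | queues: N=0 E=1 S=0 W=0
Step 7 [EW]: N:wait,E:car4-GO,S:wait,W:empty | queues: N=0 E=0 S=0 W=0

N: empty
E: empty
S: empty
W: empty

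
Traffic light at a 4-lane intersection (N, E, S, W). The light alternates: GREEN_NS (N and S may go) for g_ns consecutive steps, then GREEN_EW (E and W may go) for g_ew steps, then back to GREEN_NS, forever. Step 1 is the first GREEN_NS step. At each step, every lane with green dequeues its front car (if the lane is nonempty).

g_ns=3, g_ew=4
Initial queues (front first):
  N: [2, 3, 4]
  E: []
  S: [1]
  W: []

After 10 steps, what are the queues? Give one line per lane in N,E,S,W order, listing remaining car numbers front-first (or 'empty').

Step 1 [NS]: N:car2-GO,E:wait,S:car1-GO,W:wait | queues: N=2 E=0 S=0 W=0
Step 2 [NS]: N:car3-GO,E:wait,S:empty,W:wait | queues: N=1 E=0 S=0 W=0
Step 3 [NS]: N:car4-GO,E:wait,S:empty,W:wait | queues: N=0 E=0 S=0 W=0

N: empty
E: empty
S: empty
W: empty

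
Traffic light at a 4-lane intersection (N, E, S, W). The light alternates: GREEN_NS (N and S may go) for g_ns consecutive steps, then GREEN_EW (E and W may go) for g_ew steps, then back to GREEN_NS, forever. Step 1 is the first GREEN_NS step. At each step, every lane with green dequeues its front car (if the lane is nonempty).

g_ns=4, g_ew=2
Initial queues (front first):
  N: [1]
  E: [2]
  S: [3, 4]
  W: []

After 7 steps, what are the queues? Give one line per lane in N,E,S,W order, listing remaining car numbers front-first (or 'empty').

Step 1 [NS]: N:car1-GO,E:wait,S:car3-GO,W:wait | queues: N=0 E=1 S=1 W=0
Step 2 [NS]: N:empty,E:wait,S:car4-GO,W:wait | queues: N=0 E=1 S=0 W=0
Step 3 [NS]: N:empty,E:wait,S:empty,W:wait | queues: N=0 E=1 S=0 W=0
Step 4 [NS]: N:empty,E:wait,S:empty,W:wait | queues: N=0 E=1 S=0 W=0
Step 5 [EW]: N:wait,E:car2-GO,S:wait,W:empty | queues: N=0 E=0 S=0 W=0

N: empty
E: empty
S: empty
W: empty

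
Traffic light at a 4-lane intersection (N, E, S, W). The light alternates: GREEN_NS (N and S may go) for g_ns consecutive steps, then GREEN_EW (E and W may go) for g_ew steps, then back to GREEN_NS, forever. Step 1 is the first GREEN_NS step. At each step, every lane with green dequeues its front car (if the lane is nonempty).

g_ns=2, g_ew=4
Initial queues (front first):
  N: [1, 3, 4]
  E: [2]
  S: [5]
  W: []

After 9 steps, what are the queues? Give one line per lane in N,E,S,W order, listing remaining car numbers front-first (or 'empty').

Step 1 [NS]: N:car1-GO,E:wait,S:car5-GO,W:wait | queues: N=2 E=1 S=0 W=0
Step 2 [NS]: N:car3-GO,E:wait,S:empty,W:wait | queues: N=1 E=1 S=0 W=0
Step 3 [EW]: N:wait,E:car2-GO,S:wait,W:empty | queues: N=1 E=0 S=0 W=0
Step 4 [EW]: N:wait,E:empty,S:wait,W:empty | queues: N=1 E=0 S=0 W=0
Step 5 [EW]: N:wait,E:empty,S:wait,W:empty | queues: N=1 E=0 S=0 W=0
Step 6 [EW]: N:wait,E:empty,S:wait,W:empty | queues: N=1 E=0 S=0 W=0
Step 7 [NS]: N:car4-GO,E:wait,S:empty,W:wait | queues: N=0 E=0 S=0 W=0

N: empty
E: empty
S: empty
W: empty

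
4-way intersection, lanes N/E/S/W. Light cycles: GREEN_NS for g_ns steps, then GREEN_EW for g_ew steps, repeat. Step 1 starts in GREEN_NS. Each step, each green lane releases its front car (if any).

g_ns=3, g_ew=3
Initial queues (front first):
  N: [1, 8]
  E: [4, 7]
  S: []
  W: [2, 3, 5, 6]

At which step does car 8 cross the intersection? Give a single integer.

Step 1 [NS]: N:car1-GO,E:wait,S:empty,W:wait | queues: N=1 E=2 S=0 W=4
Step 2 [NS]: N:car8-GO,E:wait,S:empty,W:wait | queues: N=0 E=2 S=0 W=4
Step 3 [NS]: N:empty,E:wait,S:empty,W:wait | queues: N=0 E=2 S=0 W=4
Step 4 [EW]: N:wait,E:car4-GO,S:wait,W:car2-GO | queues: N=0 E=1 S=0 W=3
Step 5 [EW]: N:wait,E:car7-GO,S:wait,W:car3-GO | queues: N=0 E=0 S=0 W=2
Step 6 [EW]: N:wait,E:empty,S:wait,W:car5-GO | queues: N=0 E=0 S=0 W=1
Step 7 [NS]: N:empty,E:wait,S:empty,W:wait | queues: N=0 E=0 S=0 W=1
Step 8 [NS]: N:empty,E:wait,S:empty,W:wait | queues: N=0 E=0 S=0 W=1
Step 9 [NS]: N:empty,E:wait,S:empty,W:wait | queues: N=0 E=0 S=0 W=1
Step 10 [EW]: N:wait,E:empty,S:wait,W:car6-GO | queues: N=0 E=0 S=0 W=0
Car 8 crosses at step 2

2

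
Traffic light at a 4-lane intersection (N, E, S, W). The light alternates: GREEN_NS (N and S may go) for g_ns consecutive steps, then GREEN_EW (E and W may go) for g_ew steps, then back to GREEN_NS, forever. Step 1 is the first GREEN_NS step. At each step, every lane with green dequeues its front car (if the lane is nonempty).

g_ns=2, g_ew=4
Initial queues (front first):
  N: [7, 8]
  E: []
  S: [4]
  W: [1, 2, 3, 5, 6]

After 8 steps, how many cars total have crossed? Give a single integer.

Answer: 7

Derivation:
Step 1 [NS]: N:car7-GO,E:wait,S:car4-GO,W:wait | queues: N=1 E=0 S=0 W=5
Step 2 [NS]: N:car8-GO,E:wait,S:empty,W:wait | queues: N=0 E=0 S=0 W=5
Step 3 [EW]: N:wait,E:empty,S:wait,W:car1-GO | queues: N=0 E=0 S=0 W=4
Step 4 [EW]: N:wait,E:empty,S:wait,W:car2-GO | queues: N=0 E=0 S=0 W=3
Step 5 [EW]: N:wait,E:empty,S:wait,W:car3-GO | queues: N=0 E=0 S=0 W=2
Step 6 [EW]: N:wait,E:empty,S:wait,W:car5-GO | queues: N=0 E=0 S=0 W=1
Step 7 [NS]: N:empty,E:wait,S:empty,W:wait | queues: N=0 E=0 S=0 W=1
Step 8 [NS]: N:empty,E:wait,S:empty,W:wait | queues: N=0 E=0 S=0 W=1
Cars crossed by step 8: 7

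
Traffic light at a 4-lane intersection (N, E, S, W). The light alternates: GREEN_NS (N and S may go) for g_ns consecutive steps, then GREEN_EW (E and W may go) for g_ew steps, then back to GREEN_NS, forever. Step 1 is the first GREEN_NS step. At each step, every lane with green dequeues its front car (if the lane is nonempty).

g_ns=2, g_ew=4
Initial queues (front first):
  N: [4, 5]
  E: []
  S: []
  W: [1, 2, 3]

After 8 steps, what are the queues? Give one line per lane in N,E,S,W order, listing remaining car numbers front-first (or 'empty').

Step 1 [NS]: N:car4-GO,E:wait,S:empty,W:wait | queues: N=1 E=0 S=0 W=3
Step 2 [NS]: N:car5-GO,E:wait,S:empty,W:wait | queues: N=0 E=0 S=0 W=3
Step 3 [EW]: N:wait,E:empty,S:wait,W:car1-GO | queues: N=0 E=0 S=0 W=2
Step 4 [EW]: N:wait,E:empty,S:wait,W:car2-GO | queues: N=0 E=0 S=0 W=1
Step 5 [EW]: N:wait,E:empty,S:wait,W:car3-GO | queues: N=0 E=0 S=0 W=0

N: empty
E: empty
S: empty
W: empty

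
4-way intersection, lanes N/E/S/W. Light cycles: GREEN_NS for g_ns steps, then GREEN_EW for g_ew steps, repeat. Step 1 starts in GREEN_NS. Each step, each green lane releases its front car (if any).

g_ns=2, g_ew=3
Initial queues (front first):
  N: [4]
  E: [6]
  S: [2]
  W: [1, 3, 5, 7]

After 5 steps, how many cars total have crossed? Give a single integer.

Answer: 6

Derivation:
Step 1 [NS]: N:car4-GO,E:wait,S:car2-GO,W:wait | queues: N=0 E=1 S=0 W=4
Step 2 [NS]: N:empty,E:wait,S:empty,W:wait | queues: N=0 E=1 S=0 W=4
Step 3 [EW]: N:wait,E:car6-GO,S:wait,W:car1-GO | queues: N=0 E=0 S=0 W=3
Step 4 [EW]: N:wait,E:empty,S:wait,W:car3-GO | queues: N=0 E=0 S=0 W=2
Step 5 [EW]: N:wait,E:empty,S:wait,W:car5-GO | queues: N=0 E=0 S=0 W=1
Cars crossed by step 5: 6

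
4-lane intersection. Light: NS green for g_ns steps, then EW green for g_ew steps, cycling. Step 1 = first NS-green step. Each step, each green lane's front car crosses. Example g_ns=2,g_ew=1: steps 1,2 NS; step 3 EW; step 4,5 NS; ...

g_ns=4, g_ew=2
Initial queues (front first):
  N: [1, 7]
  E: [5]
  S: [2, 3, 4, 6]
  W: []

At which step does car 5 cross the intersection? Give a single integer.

Step 1 [NS]: N:car1-GO,E:wait,S:car2-GO,W:wait | queues: N=1 E=1 S=3 W=0
Step 2 [NS]: N:car7-GO,E:wait,S:car3-GO,W:wait | queues: N=0 E=1 S=2 W=0
Step 3 [NS]: N:empty,E:wait,S:car4-GO,W:wait | queues: N=0 E=1 S=1 W=0
Step 4 [NS]: N:empty,E:wait,S:car6-GO,W:wait | queues: N=0 E=1 S=0 W=0
Step 5 [EW]: N:wait,E:car5-GO,S:wait,W:empty | queues: N=0 E=0 S=0 W=0
Car 5 crosses at step 5

5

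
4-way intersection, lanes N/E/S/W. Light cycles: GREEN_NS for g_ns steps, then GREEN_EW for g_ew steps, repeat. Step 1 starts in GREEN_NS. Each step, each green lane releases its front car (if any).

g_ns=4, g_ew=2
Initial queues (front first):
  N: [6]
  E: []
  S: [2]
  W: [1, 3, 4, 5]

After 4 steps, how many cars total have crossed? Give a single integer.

Step 1 [NS]: N:car6-GO,E:wait,S:car2-GO,W:wait | queues: N=0 E=0 S=0 W=4
Step 2 [NS]: N:empty,E:wait,S:empty,W:wait | queues: N=0 E=0 S=0 W=4
Step 3 [NS]: N:empty,E:wait,S:empty,W:wait | queues: N=0 E=0 S=0 W=4
Step 4 [NS]: N:empty,E:wait,S:empty,W:wait | queues: N=0 E=0 S=0 W=4
Cars crossed by step 4: 2

Answer: 2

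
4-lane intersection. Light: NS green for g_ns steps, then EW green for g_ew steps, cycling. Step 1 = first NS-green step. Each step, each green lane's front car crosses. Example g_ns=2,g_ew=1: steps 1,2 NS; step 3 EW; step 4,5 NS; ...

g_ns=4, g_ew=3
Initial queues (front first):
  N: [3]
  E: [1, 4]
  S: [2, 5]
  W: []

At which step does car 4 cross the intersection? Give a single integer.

Step 1 [NS]: N:car3-GO,E:wait,S:car2-GO,W:wait | queues: N=0 E=2 S=1 W=0
Step 2 [NS]: N:empty,E:wait,S:car5-GO,W:wait | queues: N=0 E=2 S=0 W=0
Step 3 [NS]: N:empty,E:wait,S:empty,W:wait | queues: N=0 E=2 S=0 W=0
Step 4 [NS]: N:empty,E:wait,S:empty,W:wait | queues: N=0 E=2 S=0 W=0
Step 5 [EW]: N:wait,E:car1-GO,S:wait,W:empty | queues: N=0 E=1 S=0 W=0
Step 6 [EW]: N:wait,E:car4-GO,S:wait,W:empty | queues: N=0 E=0 S=0 W=0
Car 4 crosses at step 6

6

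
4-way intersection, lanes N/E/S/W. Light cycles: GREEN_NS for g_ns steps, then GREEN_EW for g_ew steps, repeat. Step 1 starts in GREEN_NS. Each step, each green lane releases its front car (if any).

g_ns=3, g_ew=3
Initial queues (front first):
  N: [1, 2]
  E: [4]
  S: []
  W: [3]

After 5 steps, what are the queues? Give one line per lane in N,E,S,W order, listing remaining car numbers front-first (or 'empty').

Step 1 [NS]: N:car1-GO,E:wait,S:empty,W:wait | queues: N=1 E=1 S=0 W=1
Step 2 [NS]: N:car2-GO,E:wait,S:empty,W:wait | queues: N=0 E=1 S=0 W=1
Step 3 [NS]: N:empty,E:wait,S:empty,W:wait | queues: N=0 E=1 S=0 W=1
Step 4 [EW]: N:wait,E:car4-GO,S:wait,W:car3-GO | queues: N=0 E=0 S=0 W=0

N: empty
E: empty
S: empty
W: empty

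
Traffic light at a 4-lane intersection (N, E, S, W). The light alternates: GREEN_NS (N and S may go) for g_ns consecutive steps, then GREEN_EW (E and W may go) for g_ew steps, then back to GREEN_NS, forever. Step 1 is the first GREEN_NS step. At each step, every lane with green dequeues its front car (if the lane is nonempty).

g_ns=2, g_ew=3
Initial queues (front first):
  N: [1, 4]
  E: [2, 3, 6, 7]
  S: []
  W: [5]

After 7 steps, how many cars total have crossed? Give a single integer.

Answer: 6

Derivation:
Step 1 [NS]: N:car1-GO,E:wait,S:empty,W:wait | queues: N=1 E=4 S=0 W=1
Step 2 [NS]: N:car4-GO,E:wait,S:empty,W:wait | queues: N=0 E=4 S=0 W=1
Step 3 [EW]: N:wait,E:car2-GO,S:wait,W:car5-GO | queues: N=0 E=3 S=0 W=0
Step 4 [EW]: N:wait,E:car3-GO,S:wait,W:empty | queues: N=0 E=2 S=0 W=0
Step 5 [EW]: N:wait,E:car6-GO,S:wait,W:empty | queues: N=0 E=1 S=0 W=0
Step 6 [NS]: N:empty,E:wait,S:empty,W:wait | queues: N=0 E=1 S=0 W=0
Step 7 [NS]: N:empty,E:wait,S:empty,W:wait | queues: N=0 E=1 S=0 W=0
Cars crossed by step 7: 6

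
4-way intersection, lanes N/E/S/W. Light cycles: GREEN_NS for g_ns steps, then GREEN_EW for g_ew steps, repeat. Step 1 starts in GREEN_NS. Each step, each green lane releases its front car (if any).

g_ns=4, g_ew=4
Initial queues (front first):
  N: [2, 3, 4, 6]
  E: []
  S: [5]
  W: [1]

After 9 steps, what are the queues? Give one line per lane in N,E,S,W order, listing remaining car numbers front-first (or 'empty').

Step 1 [NS]: N:car2-GO,E:wait,S:car5-GO,W:wait | queues: N=3 E=0 S=0 W=1
Step 2 [NS]: N:car3-GO,E:wait,S:empty,W:wait | queues: N=2 E=0 S=0 W=1
Step 3 [NS]: N:car4-GO,E:wait,S:empty,W:wait | queues: N=1 E=0 S=0 W=1
Step 4 [NS]: N:car6-GO,E:wait,S:empty,W:wait | queues: N=0 E=0 S=0 W=1
Step 5 [EW]: N:wait,E:empty,S:wait,W:car1-GO | queues: N=0 E=0 S=0 W=0

N: empty
E: empty
S: empty
W: empty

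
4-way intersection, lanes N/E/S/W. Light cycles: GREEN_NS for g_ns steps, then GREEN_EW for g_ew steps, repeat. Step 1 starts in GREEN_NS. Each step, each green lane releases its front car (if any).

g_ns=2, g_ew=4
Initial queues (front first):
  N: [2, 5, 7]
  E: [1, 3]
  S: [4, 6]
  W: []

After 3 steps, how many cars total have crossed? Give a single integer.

Step 1 [NS]: N:car2-GO,E:wait,S:car4-GO,W:wait | queues: N=2 E=2 S=1 W=0
Step 2 [NS]: N:car5-GO,E:wait,S:car6-GO,W:wait | queues: N=1 E=2 S=0 W=0
Step 3 [EW]: N:wait,E:car1-GO,S:wait,W:empty | queues: N=1 E=1 S=0 W=0
Cars crossed by step 3: 5

Answer: 5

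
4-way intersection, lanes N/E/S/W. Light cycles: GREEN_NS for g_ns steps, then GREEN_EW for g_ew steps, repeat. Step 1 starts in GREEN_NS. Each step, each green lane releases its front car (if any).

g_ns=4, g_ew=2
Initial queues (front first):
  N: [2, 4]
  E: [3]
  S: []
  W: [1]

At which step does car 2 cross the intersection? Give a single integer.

Step 1 [NS]: N:car2-GO,E:wait,S:empty,W:wait | queues: N=1 E=1 S=0 W=1
Step 2 [NS]: N:car4-GO,E:wait,S:empty,W:wait | queues: N=0 E=1 S=0 W=1
Step 3 [NS]: N:empty,E:wait,S:empty,W:wait | queues: N=0 E=1 S=0 W=1
Step 4 [NS]: N:empty,E:wait,S:empty,W:wait | queues: N=0 E=1 S=0 W=1
Step 5 [EW]: N:wait,E:car3-GO,S:wait,W:car1-GO | queues: N=0 E=0 S=0 W=0
Car 2 crosses at step 1

1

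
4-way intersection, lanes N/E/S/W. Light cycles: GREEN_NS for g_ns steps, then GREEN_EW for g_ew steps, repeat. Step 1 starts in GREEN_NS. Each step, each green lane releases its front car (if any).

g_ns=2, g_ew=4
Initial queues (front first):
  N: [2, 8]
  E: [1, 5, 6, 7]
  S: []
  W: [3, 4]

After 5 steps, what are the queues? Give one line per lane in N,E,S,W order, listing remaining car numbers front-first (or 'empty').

Step 1 [NS]: N:car2-GO,E:wait,S:empty,W:wait | queues: N=1 E=4 S=0 W=2
Step 2 [NS]: N:car8-GO,E:wait,S:empty,W:wait | queues: N=0 E=4 S=0 W=2
Step 3 [EW]: N:wait,E:car1-GO,S:wait,W:car3-GO | queues: N=0 E=3 S=0 W=1
Step 4 [EW]: N:wait,E:car5-GO,S:wait,W:car4-GO | queues: N=0 E=2 S=0 W=0
Step 5 [EW]: N:wait,E:car6-GO,S:wait,W:empty | queues: N=0 E=1 S=0 W=0

N: empty
E: 7
S: empty
W: empty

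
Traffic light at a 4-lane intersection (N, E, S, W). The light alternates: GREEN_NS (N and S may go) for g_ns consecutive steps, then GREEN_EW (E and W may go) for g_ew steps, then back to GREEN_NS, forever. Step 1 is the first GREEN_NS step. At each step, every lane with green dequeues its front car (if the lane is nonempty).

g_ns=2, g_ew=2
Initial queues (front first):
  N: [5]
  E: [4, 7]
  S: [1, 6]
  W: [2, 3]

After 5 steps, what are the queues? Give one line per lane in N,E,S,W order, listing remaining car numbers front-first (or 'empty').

Step 1 [NS]: N:car5-GO,E:wait,S:car1-GO,W:wait | queues: N=0 E=2 S=1 W=2
Step 2 [NS]: N:empty,E:wait,S:car6-GO,W:wait | queues: N=0 E=2 S=0 W=2
Step 3 [EW]: N:wait,E:car4-GO,S:wait,W:car2-GO | queues: N=0 E=1 S=0 W=1
Step 4 [EW]: N:wait,E:car7-GO,S:wait,W:car3-GO | queues: N=0 E=0 S=0 W=0

N: empty
E: empty
S: empty
W: empty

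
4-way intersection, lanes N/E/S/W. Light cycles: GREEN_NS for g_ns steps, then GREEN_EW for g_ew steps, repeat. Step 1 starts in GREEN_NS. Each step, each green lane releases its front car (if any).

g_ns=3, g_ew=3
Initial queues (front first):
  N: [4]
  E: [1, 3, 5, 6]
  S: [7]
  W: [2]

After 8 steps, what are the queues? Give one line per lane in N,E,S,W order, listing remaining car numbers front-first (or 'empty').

Step 1 [NS]: N:car4-GO,E:wait,S:car7-GO,W:wait | queues: N=0 E=4 S=0 W=1
Step 2 [NS]: N:empty,E:wait,S:empty,W:wait | queues: N=0 E=4 S=0 W=1
Step 3 [NS]: N:empty,E:wait,S:empty,W:wait | queues: N=0 E=4 S=0 W=1
Step 4 [EW]: N:wait,E:car1-GO,S:wait,W:car2-GO | queues: N=0 E=3 S=0 W=0
Step 5 [EW]: N:wait,E:car3-GO,S:wait,W:empty | queues: N=0 E=2 S=0 W=0
Step 6 [EW]: N:wait,E:car5-GO,S:wait,W:empty | queues: N=0 E=1 S=0 W=0
Step 7 [NS]: N:empty,E:wait,S:empty,W:wait | queues: N=0 E=1 S=0 W=0
Step 8 [NS]: N:empty,E:wait,S:empty,W:wait | queues: N=0 E=1 S=0 W=0

N: empty
E: 6
S: empty
W: empty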